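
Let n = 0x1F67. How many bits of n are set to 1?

10

0x1F67 = 1111101100111
Count the 1s: 1 + 1 + 1 + 1 + 1 + 1 + 1 + 1 + 1 + 1 = 10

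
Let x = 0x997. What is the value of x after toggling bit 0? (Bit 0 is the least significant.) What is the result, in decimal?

x = 0000100110010111
bit 0 is currently 1; toggle it via x ^ (1 << 0) = x ^ 1
→ 0000100110010110 = 2454

2454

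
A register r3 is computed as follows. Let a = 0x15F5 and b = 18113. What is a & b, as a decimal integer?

0x15F5 = 001010111110101
18113 = 100011011000001
AND → 000010011000001 = 1217

1217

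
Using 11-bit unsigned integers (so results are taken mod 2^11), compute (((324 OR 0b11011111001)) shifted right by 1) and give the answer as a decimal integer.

1022

324 = 00101000100
0b11011111001 = 11011111001
→ OR → 11111111101 = 2045
→ shifted right by 1 → 01111111110 = 1022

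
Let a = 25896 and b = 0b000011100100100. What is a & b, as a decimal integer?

1312

25896 = 110010100101000
b = 000011100100100
AND → 000010100100000 = 1312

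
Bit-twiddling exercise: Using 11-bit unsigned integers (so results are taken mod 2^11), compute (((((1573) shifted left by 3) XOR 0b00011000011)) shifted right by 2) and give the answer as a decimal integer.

1573 = 11000100101
→ shifted left by 3 (mod 2^11) → 00100101000 = 296
0b00011000011 = 00011000011
→ XOR → 00111101011 = 491
→ shifted right by 2 → 00001111010 = 122

122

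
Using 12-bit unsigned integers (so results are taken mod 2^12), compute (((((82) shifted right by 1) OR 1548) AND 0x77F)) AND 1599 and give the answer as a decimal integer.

1581

82 = 000001010010
→ shifted right by 1 → 000000101001 = 41
1548 = 011000001100
→ OR → 011000101101 = 1581
0x77F = 011101111111
→ AND → 011000101101 = 1581
1599 = 011000111111
→ AND → 011000101101 = 1581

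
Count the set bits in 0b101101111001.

8

n = 101101111001
Count the 1s: 1 + 1 + 1 + 1 + 1 + 1 + 1 + 1 = 8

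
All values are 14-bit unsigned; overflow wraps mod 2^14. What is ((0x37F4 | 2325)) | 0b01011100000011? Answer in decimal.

0x37F4 = 11011111110100
2325 = 00100100010101
→ | → 11111111110101 = 16373
0b01011100000011 = 01011100000011
→ | → 11111111110111 = 16375

16375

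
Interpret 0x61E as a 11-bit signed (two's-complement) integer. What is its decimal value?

pattern = 11000011110 (MSB is 1 ⇒ negative)
Invert: 00111100001, add 1 → 00111100010 = 482, so the value is -482.
(Equivalently: 1566 - 2^11 = 1566 - 2048 = -482.)

-482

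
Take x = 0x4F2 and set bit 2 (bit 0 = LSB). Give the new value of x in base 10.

x = 10011110010
bit 2 is currently 0; set it via x | (1 << 2) = x | 4
→ 10011110110 = 1270

1270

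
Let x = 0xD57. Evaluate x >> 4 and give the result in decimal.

0xD57 = 110101010111
shift right by 4 → 000011010101 = 213
(equivalently, floor(3415 / 16))

213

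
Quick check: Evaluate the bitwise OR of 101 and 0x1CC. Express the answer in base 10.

493

101 = 001100101
0x1CC = 111001100
 OR → 111101101 = 493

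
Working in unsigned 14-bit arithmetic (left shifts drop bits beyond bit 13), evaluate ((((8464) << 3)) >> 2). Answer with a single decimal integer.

8464 = 10000100010000
→ << 3 (mod 2^14) → 00100010000000 = 2176
→ >> 2 → 00001000100000 = 544

544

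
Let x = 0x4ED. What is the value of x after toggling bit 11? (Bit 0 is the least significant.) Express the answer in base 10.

x = 010011101101
bit 11 is currently 0; toggle it via x ^ (1 << 11) = x ^ 2048
→ 110011101101 = 3309

3309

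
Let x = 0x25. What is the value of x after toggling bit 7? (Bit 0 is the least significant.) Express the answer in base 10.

165

x = 00100101
bit 7 is currently 0; toggle it via x ^ (1 << 7) = x ^ 128
→ 10100101 = 165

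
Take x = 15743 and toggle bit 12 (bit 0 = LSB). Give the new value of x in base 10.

x = 11110101111111
bit 12 is currently 1; toggle it via x ^ (1 << 12) = x ^ 4096
→ 10110101111111 = 11647

11647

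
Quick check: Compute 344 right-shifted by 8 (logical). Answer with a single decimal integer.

1

344 = 101011000
shift right by 8 → 000000001 = 1
(equivalently, floor(344 / 256))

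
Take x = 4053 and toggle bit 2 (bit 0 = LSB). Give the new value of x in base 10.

4049

x = 0111111010101
bit 2 is currently 1; toggle it via x ^ (1 << 2) = x ^ 4
→ 0111111010001 = 4049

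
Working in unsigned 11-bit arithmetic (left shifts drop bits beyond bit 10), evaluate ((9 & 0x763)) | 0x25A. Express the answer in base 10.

9 = 00000001001
0x763 = 11101100011
→ & → 00000000001 = 1
0x25A = 01001011010
→ | → 01001011011 = 603

603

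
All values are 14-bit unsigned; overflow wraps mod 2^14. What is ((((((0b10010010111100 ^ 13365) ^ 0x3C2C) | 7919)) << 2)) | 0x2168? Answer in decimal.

0b10010010111100 = 10010010111100
13365 = 11010000110101
→ ^ → 01000010001001 = 4233
0x3C2C = 11110000101100
→ ^ → 10110010100101 = 11429
7919 = 01111011101111
→ | → 11111011101111 = 16111
→ << 2 (mod 2^14) → 11101110111100 = 15292
0x2168 = 10000101101000
→ | → 11101111111100 = 15356

15356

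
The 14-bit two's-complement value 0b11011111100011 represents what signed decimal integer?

pattern = 11011111100011 (MSB is 1 ⇒ negative)
Invert: 00100000011100, add 1 → 00100000011101 = 2077, so the value is -2077.
(Equivalently: 14307 - 2^14 = 14307 - 16384 = -2077.)

-2077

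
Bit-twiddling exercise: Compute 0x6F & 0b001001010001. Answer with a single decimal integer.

0x6F = 0001101111
b = 1001010001
AND → 0001000001 = 65

65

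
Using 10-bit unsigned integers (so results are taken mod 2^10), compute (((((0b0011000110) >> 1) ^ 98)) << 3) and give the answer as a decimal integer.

0b0011000110 = 0011000110
→ >> 1 → 0001100011 = 99
98 = 0001100010
→ ^ → 0000000001 = 1
→ << 3 (mod 2^10) → 0000001000 = 8

8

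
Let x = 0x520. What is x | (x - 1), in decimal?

x = 10100100000 = 1312
x - 1 = 10100011111
OR    = 10100111111 = 1343
(x | (x - 1) sets all bits below the lowest set bit.)

1343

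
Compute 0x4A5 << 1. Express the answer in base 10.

0x4A5 = 010010100101
shift left by 1 → 100101001010 = 2378
(equivalently, 1189 × 2^1 = 1189 × 2)

2378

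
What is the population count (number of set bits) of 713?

713 = 1011001001
Count the 1s: 1 + 1 + 1 + 1 + 1 = 5

5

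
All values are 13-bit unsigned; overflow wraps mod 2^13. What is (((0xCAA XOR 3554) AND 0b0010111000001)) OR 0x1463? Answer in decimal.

5475

0xCAA = 0110010101010
3554 = 0110111100010
→ XOR → 0000101001000 = 328
0b0010111000001 = 0010111000001
→ AND → 0000101000000 = 320
0x1463 = 1010001100011
→ OR → 1010101100011 = 5475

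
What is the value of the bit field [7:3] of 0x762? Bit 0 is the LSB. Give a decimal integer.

v = 011101100010
Shift right by 3: 011101100
Mask low 5 bits: 01100 = 12

12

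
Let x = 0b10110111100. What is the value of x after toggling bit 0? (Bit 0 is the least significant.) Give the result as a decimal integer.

x = 10110111100
bit 0 is currently 0; toggle it via x ^ (1 << 0) = x ^ 1
→ 10110111101 = 1469

1469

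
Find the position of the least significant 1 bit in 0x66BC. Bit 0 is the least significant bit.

2

0x66BC = 110011010111100
Trailing zeros: 2, so the lowest set bit is bit 2 (value 4).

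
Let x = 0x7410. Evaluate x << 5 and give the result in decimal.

0x7410 = 00000111010000010000
shift left by 5 → 11101000001000000000 = 950784
(equivalently, 29712 × 2^5 = 29712 × 32)

950784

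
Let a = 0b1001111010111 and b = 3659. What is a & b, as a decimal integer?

579

a = 1001111010111
3659 = 0111001001011
AND → 0001001000011 = 579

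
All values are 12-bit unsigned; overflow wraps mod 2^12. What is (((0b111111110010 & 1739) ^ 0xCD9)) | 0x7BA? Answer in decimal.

0b111111110010 = 111111110010
1739 = 011011001011
→ & → 011011000010 = 1730
0xCD9 = 110011011001
→ ^ → 101000011011 = 2587
0x7BA = 011110111010
→ | → 111110111011 = 4027

4027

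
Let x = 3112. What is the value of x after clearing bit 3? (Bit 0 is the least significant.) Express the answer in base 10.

3104

x = 0110000101000
bit 3 is currently 1; clear it via x & ~(1 << 3) = x & ~8
→ 0110000100000 = 3104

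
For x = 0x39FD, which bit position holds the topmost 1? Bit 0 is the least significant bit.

13

0x39FD = 11100111111101
The topmost 1 is at position 13 (since 2^13 = 8192 ≤ 14845 < 16384).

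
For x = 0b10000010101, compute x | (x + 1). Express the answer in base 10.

x = 10000010101 = 1045
x + 1 = 10000010110
OR    = 10000010111 = 1047
(x | (x + 1) sets the lowest cleared bit.)

1047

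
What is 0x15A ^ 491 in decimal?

0x15A = 101011010
491 = 111101011
XOR → 010110001 = 177

177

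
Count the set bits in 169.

169 = 10101001
Count the 1s: 1 + 1 + 1 + 1 = 4

4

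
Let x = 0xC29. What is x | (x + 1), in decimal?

x = 110000101001 = 3113
x + 1 = 110000101010
OR    = 110000101011 = 3115
(x | (x + 1) sets the lowest cleared bit.)

3115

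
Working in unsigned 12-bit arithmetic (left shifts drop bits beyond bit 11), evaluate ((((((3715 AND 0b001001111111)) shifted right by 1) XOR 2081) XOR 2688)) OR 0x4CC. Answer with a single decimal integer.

3715 = 111010000011
0b001001111111 = 001001111111
→ AND → 001000000011 = 515
→ shifted right by 1 → 000100000001 = 257
2081 = 100000100001
→ XOR → 100100100000 = 2336
2688 = 101010000000
→ XOR → 001110100000 = 928
0x4CC = 010011001100
→ OR → 011111101100 = 2028

2028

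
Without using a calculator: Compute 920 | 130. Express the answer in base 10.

922

920 = 1110011000
130 = 0010000010
 OR → 1110011010 = 922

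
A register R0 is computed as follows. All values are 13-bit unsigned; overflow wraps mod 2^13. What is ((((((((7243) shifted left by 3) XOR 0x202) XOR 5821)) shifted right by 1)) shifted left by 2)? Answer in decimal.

7243 = 1110001001011
→ shifted left by 3 (mod 2^13) → 0001001011000 = 600
0x202 = 0001000000010
→ XOR → 0000001011010 = 90
5821 = 1011010111101
→ XOR → 1011011100111 = 5863
→ shifted right by 1 → 0101101110011 = 2931
→ shifted left by 2 (mod 2^13) → 0110111001100 = 3532

3532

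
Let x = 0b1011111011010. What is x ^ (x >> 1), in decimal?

x = 1011111011010 = 6106
x>>1 = 0101111101101
XOR  = 1110000110111 = 7223
(x ^ (x >> 1) gives the standard binary-reflected Gray code of x.)

7223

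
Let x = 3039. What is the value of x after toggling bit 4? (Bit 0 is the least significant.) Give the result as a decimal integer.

3023

x = 101111011111
bit 4 is currently 1; toggle it via x ^ (1 << 4) = x ^ 16
→ 101111001111 = 3023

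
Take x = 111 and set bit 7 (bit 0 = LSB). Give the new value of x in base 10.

239

x = 001101111
bit 7 is currently 0; set it via x | (1 << 7) = x | 128
→ 011101111 = 239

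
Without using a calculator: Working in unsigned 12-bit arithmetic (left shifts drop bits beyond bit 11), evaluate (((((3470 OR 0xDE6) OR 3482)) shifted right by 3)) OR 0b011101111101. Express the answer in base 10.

2047

3470 = 110110001110
0xDE6 = 110111100110
→ OR → 110111101110 = 3566
3482 = 110110011010
→ OR → 110111111110 = 3582
→ shifted right by 3 → 000110111111 = 447
0b011101111101 = 011101111101
→ OR → 011111111111 = 2047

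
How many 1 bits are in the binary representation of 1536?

2

1536 = 11000000000
Count the 1s: 1 + 1 = 2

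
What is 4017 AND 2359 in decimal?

4017 = 111110110001
2359 = 100100110111
AND → 100100110001 = 2353

2353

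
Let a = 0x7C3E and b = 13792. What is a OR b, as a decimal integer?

32254

0x7C3E = 111110000111110
13792 = 011010111100000
 OR → 111110111111110 = 32254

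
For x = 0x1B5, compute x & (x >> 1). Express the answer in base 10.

x = 110110101 = 437
x>>1 = 011011010
AND  = 010010000 = 144
(x & (x >> 1) has a 1 wherever x has two consecutive 1 bits.)

144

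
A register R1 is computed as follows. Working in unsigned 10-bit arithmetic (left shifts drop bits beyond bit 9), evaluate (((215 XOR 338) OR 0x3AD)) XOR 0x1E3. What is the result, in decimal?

590

215 = 0011010111
338 = 0101010010
→ XOR → 0110000101 = 389
0x3AD = 1110101101
→ OR → 1110101101 = 941
0x1E3 = 0111100011
→ XOR → 1001001110 = 590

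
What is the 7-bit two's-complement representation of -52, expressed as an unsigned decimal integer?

76

52 in 7 bits: 0110100
Invert: 1001011
Add 1:  1001100 = 76
(Check: 2^7 - 52 = 128 - 52 = 76.)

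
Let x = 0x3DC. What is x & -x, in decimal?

x = 1111011100 = 988
-x (two's complement) = …0000100100
AND   = 0000000100 = 4
(x & -x isolates the lowest set bit of x.)

4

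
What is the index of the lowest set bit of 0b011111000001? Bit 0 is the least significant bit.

0b011111000001 = 11111000001
Trailing zeros: 0, so the lowest set bit is bit 0 (value 1).

0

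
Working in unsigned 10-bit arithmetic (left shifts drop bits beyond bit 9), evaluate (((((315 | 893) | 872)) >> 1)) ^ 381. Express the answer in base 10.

194

315 = 0100111011
893 = 1101111101
→ | → 1101111111 = 895
872 = 1101101000
→ | → 1101111111 = 895
→ >> 1 → 0110111111 = 447
381 = 0101111101
→ ^ → 0011000010 = 194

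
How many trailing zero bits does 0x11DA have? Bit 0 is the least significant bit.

1

0x11DA = 1000111011010
Trailing zeros: 1, so the lowest set bit is bit 1 (value 2).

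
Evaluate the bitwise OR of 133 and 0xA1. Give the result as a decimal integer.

133 = 10000101
0xA1 = 10100001
 OR → 10100101 = 165

165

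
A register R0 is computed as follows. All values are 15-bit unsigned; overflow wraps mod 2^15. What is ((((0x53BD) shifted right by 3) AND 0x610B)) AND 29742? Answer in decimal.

2

0x53BD = 101001110111101
→ shifted right by 3 → 000101001110111 = 2679
0x610B = 110000100001011
→ AND → 000000000000011 = 3
29742 = 111010000101110
→ AND → 000000000000010 = 2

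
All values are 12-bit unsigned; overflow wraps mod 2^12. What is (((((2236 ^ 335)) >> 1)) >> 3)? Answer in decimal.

2236 = 100010111100
335 = 000101001111
→ ^ → 100111110011 = 2547
→ >> 1 → 010011111001 = 1273
→ >> 3 → 000010011111 = 159

159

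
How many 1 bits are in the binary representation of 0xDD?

6

0xDD = 11011101
Count the 1s: 1 + 1 + 1 + 1 + 1 + 1 = 6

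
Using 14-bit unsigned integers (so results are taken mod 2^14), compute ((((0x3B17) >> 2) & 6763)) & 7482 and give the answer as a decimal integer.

2048

0x3B17 = 11101100010111
→ >> 2 → 00111011000101 = 3781
6763 = 01101001101011
→ & → 00101001000001 = 2625
7482 = 01110100111010
→ & → 00100000000000 = 2048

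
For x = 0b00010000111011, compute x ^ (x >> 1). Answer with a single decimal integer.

1574

x = 10000111011 = 1083
x>>1 = 01000011101
XOR  = 11000100110 = 1574
(x ^ (x >> 1) gives the standard binary-reflected Gray code of x.)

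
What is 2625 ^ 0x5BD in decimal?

2625 = 101001000001
0x5BD = 010110111101
XOR → 111111111100 = 4092

4092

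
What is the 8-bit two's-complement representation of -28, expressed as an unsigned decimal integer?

28 in 8 bits: 00011100
Invert: 11100011
Add 1:  11100100 = 228
(Check: 2^8 - 28 = 256 - 28 = 228.)

228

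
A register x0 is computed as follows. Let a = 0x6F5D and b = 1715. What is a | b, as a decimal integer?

28671

0x6F5D = 110111101011101
1715 = 000011010110011
 OR → 110111111111111 = 28671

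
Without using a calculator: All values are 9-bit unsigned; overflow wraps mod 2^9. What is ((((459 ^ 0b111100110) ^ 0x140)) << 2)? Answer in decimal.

436

459 = 111001011
0b111100110 = 111100110
→ ^ → 000101101 = 45
0x140 = 101000000
→ ^ → 101101101 = 365
→ << 2 (mod 2^9) → 110110100 = 436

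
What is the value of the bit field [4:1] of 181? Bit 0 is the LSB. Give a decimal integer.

10

v = 010110101
Shift right by 1: 01011010
Mask low 4 bits: 1010 = 10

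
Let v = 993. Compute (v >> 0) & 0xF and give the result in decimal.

1

v = 001111100001
Shift right by 0: 001111100001
Mask low 4 bits: 0001 = 1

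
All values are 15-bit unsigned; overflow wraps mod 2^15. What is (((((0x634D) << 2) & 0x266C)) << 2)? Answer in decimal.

4240

0x634D = 110001101001101
→ << 2 (mod 2^15) → 000110100110100 = 3380
0x266C = 010011001101100
→ & → 000010000100100 = 1060
→ << 2 (mod 2^15) → 001000010010000 = 4240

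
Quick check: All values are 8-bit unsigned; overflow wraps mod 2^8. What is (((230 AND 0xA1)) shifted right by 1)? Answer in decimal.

230 = 11100110
0xA1 = 10100001
→ AND → 10100000 = 160
→ shifted right by 1 → 01010000 = 80

80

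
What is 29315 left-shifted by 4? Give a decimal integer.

469040

29315 = 0000111001010000011
shift left by 4 → 1110010100000110000 = 469040
(equivalently, 29315 × 2^4 = 29315 × 16)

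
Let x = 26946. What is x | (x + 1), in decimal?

x = 110100101000010 = 26946
x + 1 = 110100101000011
OR    = 110100101000011 = 26947
(x | (x + 1) sets the lowest cleared bit.)

26947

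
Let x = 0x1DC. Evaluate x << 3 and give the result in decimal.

0x1DC = 000111011100
shift left by 3 → 111011100000 = 3808
(equivalently, 476 × 2^3 = 476 × 8)

3808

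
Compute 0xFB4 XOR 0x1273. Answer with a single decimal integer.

0xFB4 = 0111110110100
0x1273 = 1001001110011
XOR → 1110111000111 = 7623

7623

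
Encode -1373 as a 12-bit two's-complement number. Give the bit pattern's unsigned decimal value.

2723

1373 in 12 bits: 010101011101
Invert: 101010100010
Add 1:  101010100011 = 2723
(Check: 2^12 - 1373 = 4096 - 1373 = 2723.)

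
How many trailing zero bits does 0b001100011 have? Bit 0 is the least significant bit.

0

0b001100011 = 1100011
Trailing zeros: 0, so the lowest set bit is bit 0 (value 1).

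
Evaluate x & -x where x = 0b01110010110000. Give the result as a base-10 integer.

16

x = 1110010110000 = 7344
-x (two's complement) = …0001101010000
AND   = 0000000010000 = 16
(x & -x isolates the lowest set bit of x.)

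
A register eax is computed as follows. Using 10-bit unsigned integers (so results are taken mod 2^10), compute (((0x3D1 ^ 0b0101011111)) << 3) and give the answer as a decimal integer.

112

0x3D1 = 1111010001
0b0101011111 = 0101011111
→ ^ → 1010001110 = 654
→ << 3 (mod 2^10) → 0001110000 = 112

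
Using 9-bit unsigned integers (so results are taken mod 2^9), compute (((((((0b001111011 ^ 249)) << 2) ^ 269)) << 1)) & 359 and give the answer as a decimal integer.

0b001111011 = 001111011
249 = 011111001
→ ^ → 010000010 = 130
→ << 2 (mod 2^9) → 000001000 = 8
269 = 100001101
→ ^ → 100000101 = 261
→ << 1 (mod 2^9) → 000001010 = 10
359 = 101100111
→ & → 000000010 = 2

2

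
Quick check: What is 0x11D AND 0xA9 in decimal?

9

0x11D = 100011101
0xA9 = 010101001
AND → 000001001 = 9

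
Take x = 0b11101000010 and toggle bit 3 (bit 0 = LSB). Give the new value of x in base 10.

1866

x = 11101000010
bit 3 is currently 0; toggle it via x ^ (1 << 3) = x ^ 8
→ 11101001010 = 1866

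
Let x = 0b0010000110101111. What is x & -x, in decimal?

1

x = 10000110101111 = 8623
-x (two's complement) = …01111001010001
AND   = 00000000000001 = 1
(x & -x isolates the lowest set bit of x.)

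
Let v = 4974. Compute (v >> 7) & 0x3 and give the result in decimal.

2

v = 1001101101110
Shift right by 7: 100110
Mask low 2 bits: 10 = 2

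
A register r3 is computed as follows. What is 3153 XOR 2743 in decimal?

1766

3153 = 110001010001
2743 = 101010110111
XOR → 011011100110 = 1766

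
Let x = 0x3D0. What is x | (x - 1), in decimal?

991

x = 1111010000 = 976
x - 1 = 1111001111
OR    = 1111011111 = 991
(x | (x - 1) sets all bits below the lowest set bit.)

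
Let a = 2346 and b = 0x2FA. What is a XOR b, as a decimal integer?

3024

2346 = 100100101010
0x2FA = 001011111010
XOR → 101111010000 = 3024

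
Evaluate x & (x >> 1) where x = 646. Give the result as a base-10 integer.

x = 1010000110 = 646
x>>1 = 0101000011
AND  = 0000000010 = 2
(x & (x >> 1) has a 1 wherever x has two consecutive 1 bits.)

2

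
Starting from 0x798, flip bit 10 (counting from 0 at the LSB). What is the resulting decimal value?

920

x = 11110011000
bit 10 is currently 1; toggle it via x ^ (1 << 10) = x ^ 1024
→ 01110011000 = 920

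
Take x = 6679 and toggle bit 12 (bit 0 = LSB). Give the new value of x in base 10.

2583

x = 1101000010111
bit 12 is currently 1; toggle it via x ^ (1 << 12) = x ^ 4096
→ 0101000010111 = 2583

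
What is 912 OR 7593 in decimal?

8121

912 = 0001110010000
7593 = 1110110101001
 OR → 1111110111001 = 8121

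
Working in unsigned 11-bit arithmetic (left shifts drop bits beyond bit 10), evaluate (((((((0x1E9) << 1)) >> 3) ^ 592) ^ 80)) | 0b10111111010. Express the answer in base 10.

2042

0x1E9 = 00111101001
→ << 1 (mod 2^11) → 01111010010 = 978
→ >> 3 → 00001111010 = 122
592 = 01001010000
→ ^ → 01000101010 = 554
80 = 00001010000
→ ^ → 01001111010 = 634
0b10111111010 = 10111111010
→ | → 11111111010 = 2042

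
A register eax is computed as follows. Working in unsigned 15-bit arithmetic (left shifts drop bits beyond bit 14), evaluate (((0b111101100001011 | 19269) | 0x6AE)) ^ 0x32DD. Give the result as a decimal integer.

0b111101100001011 = 111101100001011
19269 = 100101101000101
→ | → 111101101001111 = 31567
0x6AE = 000011010101110
→ | → 111111111101111 = 32751
0x32DD = 011001011011101
→ ^ → 100110100110010 = 19762

19762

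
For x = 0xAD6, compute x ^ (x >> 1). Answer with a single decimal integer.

x = 101011010110 = 2774
x>>1 = 010101101011
XOR  = 111110111101 = 4029
(x ^ (x >> 1) gives the standard binary-reflected Gray code of x.)

4029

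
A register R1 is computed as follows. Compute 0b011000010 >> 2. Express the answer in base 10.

48

x = 11000010
shift right by 2 → 00110000 = 48
(equivalently, floor(194 / 4))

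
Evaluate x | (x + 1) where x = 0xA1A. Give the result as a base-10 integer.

x = 101000011010 = 2586
x + 1 = 101000011011
OR    = 101000011011 = 2587
(x | (x + 1) sets the lowest cleared bit.)

2587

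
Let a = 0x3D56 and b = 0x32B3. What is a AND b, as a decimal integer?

12306

0x3D56 = 11110101010110
0x32B3 = 11001010110011
AND → 11000000010010 = 12306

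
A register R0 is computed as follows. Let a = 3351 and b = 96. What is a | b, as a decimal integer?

3351 = 110100010111
96 = 000001100000
 OR → 110101110111 = 3447

3447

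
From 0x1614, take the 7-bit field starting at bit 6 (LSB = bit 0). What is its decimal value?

88

v = 01011000010100
Shift right by 6: 01011000
Mask low 7 bits: 1011000 = 88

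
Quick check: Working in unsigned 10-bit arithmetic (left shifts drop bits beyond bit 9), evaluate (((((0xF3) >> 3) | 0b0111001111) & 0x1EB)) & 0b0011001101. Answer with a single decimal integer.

0xF3 = 0011110011
→ >> 3 → 0000011110 = 30
0b0111001111 = 0111001111
→ | → 0111011111 = 479
0x1EB = 0111101011
→ & → 0111001011 = 459
0b0011001101 = 0011001101
→ & → 0011001001 = 201

201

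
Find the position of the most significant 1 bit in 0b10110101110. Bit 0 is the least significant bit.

0b10110101110 = 10110101110
The topmost 1 is at position 10 (since 2^10 = 1024 ≤ 1454 < 2048).

10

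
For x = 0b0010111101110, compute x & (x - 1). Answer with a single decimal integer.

x = 10111101110 = 1518
x - 1 = 10111101101
AND   = 10111101100 = 1516
(x & (x - 1) clears the lowest set bit of x.)

1516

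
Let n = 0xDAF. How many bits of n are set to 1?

9

0xDAF = 110110101111
Count the 1s: 1 + 1 + 1 + 1 + 1 + 1 + 1 + 1 + 1 = 9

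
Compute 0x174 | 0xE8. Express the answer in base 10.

508

0x174 = 101110100
0xE8 = 011101000
 OR → 111111100 = 508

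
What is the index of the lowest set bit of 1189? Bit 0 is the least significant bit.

1189 = 10010100101
Trailing zeros: 0, so the lowest set bit is bit 0 (value 1).

0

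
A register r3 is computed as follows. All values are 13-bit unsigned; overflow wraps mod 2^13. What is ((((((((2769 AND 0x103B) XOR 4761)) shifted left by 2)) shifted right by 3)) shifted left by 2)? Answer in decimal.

1296

2769 = 0101011010001
0x103B = 1000000111011
→ AND → 0000000010001 = 17
4761 = 1001010011001
→ XOR → 1001010001000 = 4744
→ shifted left by 2 (mod 2^13) → 0101000100000 = 2592
→ shifted right by 3 → 0000101000100 = 324
→ shifted left by 2 (mod 2^13) → 0010100010000 = 1296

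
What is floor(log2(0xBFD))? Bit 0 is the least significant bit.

0xBFD = 101111111101
The topmost 1 is at position 11 (since 2^11 = 2048 ≤ 3069 < 4096).

11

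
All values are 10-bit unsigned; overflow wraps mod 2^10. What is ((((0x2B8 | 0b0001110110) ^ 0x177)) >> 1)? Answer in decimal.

452

0x2B8 = 1010111000
0b0001110110 = 0001110110
→ | → 1011111110 = 766
0x177 = 0101110111
→ ^ → 1110001001 = 905
→ >> 1 → 0111000100 = 452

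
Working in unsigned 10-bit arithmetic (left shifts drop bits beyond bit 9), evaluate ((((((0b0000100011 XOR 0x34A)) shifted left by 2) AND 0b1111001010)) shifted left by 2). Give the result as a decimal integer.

0b0000100011 = 0000100011
0x34A = 1101001010
→ XOR → 1101101001 = 873
→ shifted left by 2 (mod 2^10) → 0110100100 = 420
0b1111001010 = 1111001010
→ AND → 0110000000 = 384
→ shifted left by 2 (mod 2^10) → 1000000000 = 512

512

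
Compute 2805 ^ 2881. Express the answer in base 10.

436

2805 = 101011110101
2881 = 101101000001
XOR → 000110110100 = 436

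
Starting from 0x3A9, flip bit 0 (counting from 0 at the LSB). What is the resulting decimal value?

936

x = 001110101001
bit 0 is currently 1; toggle it via x ^ (1 << 0) = x ^ 1
→ 001110101000 = 936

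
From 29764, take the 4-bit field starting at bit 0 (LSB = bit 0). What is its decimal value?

v = 0111010001000100
Shift right by 0: 0111010001000100
Mask low 4 bits: 0100 = 4

4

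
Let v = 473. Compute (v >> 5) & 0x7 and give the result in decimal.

6

v = 000111011001
Shift right by 5: 0001110
Mask low 3 bits: 110 = 6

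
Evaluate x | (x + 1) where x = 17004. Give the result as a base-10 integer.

17005

x = 100001001101100 = 17004
x + 1 = 100001001101101
OR    = 100001001101101 = 17005
(x | (x + 1) sets the lowest cleared bit.)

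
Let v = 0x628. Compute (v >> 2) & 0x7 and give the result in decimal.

2

v = 11000101000
Shift right by 2: 110001010
Mask low 3 bits: 010 = 2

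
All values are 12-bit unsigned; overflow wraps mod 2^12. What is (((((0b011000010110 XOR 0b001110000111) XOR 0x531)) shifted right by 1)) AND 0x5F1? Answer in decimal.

0b011000010110 = 011000010110
0b001110000111 = 001110000111
→ XOR → 010110010001 = 1425
0x531 = 010100110001
→ XOR → 000010100000 = 160
→ shifted right by 1 → 000001010000 = 80
0x5F1 = 010111110001
→ AND → 000001010000 = 80

80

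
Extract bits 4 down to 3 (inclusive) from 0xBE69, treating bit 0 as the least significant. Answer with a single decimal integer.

1

v = 1011111001101001
Shift right by 3: 1011111001101
Mask low 2 bits: 01 = 1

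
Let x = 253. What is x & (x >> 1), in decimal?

124

x = 11111101 = 253
x>>1 = 01111110
AND  = 01111100 = 124
(x & (x >> 1) has a 1 wherever x has two consecutive 1 bits.)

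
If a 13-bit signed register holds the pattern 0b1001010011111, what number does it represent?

pattern = 1001010011111 (MSB is 1 ⇒ negative)
Invert: 0110101100000, add 1 → 0110101100001 = 3425, so the value is -3425.
(Equivalently: 4767 - 2^13 = 4767 - 8192 = -3425.)

-3425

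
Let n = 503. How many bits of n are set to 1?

503 = 111110111
Count the 1s: 1 + 1 + 1 + 1 + 1 + 1 + 1 + 1 = 8

8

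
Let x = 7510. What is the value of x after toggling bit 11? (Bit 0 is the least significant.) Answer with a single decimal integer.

x = 0001110101010110
bit 11 is currently 1; toggle it via x ^ (1 << 11) = x ^ 2048
→ 0001010101010110 = 5462

5462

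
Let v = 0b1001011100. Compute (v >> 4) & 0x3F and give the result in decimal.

37

v = 1001011100
Shift right by 4: 100101
Mask low 6 bits: 100101 = 37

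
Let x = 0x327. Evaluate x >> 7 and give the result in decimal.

6

0x327 = 1100100111
shift right by 7 → 0000000110 = 6
(equivalently, floor(807 / 128))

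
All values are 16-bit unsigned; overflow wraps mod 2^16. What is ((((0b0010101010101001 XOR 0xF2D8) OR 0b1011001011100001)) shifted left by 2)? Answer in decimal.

0b0010101010101001 = 0010101010101001
0xF2D8 = 1111001011011000
→ XOR → 1101100001110001 = 55409
0b1011001011100001 = 1011001011100001
→ OR → 1111101011110001 = 64241
→ shifted left by 2 (mod 2^16) → 1110101111000100 = 60356

60356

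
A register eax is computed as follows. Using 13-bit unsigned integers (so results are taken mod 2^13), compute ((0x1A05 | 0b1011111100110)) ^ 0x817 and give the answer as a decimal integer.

6128

0x1A05 = 1101000000101
0b1011111100110 = 1011111100110
→ | → 1111111100111 = 8167
0x817 = 0100000010111
→ ^ → 1011111110000 = 6128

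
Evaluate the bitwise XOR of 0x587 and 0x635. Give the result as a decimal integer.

946

0x587 = 10110000111
0x635 = 11000110101
XOR → 01110110010 = 946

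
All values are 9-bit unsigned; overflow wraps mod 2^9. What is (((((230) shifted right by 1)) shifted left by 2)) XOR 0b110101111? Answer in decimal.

99

230 = 011100110
→ shifted right by 1 → 001110011 = 115
→ shifted left by 2 (mod 2^9) → 111001100 = 460
0b110101111 = 110101111
→ XOR → 001100011 = 99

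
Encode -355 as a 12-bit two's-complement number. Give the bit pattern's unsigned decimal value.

3741

355 in 12 bits: 000101100011
Invert: 111010011100
Add 1:  111010011101 = 3741
(Check: 2^12 - 355 = 4096 - 355 = 3741.)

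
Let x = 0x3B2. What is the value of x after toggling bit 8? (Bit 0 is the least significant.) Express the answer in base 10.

690

x = 001110110010
bit 8 is currently 1; toggle it via x ^ (1 << 8) = x ^ 256
→ 001010110010 = 690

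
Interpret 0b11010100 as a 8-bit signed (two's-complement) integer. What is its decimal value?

-44

pattern = 11010100 (MSB is 1 ⇒ negative)
Invert: 00101011, add 1 → 00101100 = 44, so the value is -44.
(Equivalently: 212 - 2^8 = 212 - 256 = -44.)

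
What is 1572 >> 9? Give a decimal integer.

1572 = 11000100100
shift right by 9 → 00000000011 = 3
(equivalently, floor(1572 / 512))

3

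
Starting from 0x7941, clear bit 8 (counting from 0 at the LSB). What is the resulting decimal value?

30785

x = 111100101000001
bit 8 is currently 1; clear it via x & ~(1 << 8) = x & ~256
→ 111100001000001 = 30785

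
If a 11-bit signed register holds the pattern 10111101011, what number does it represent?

pattern = 10111101011 (MSB is 1 ⇒ negative)
Invert: 01000010100, add 1 → 01000010101 = 533, so the value is -533.
(Equivalently: 1515 - 2^11 = 1515 - 2048 = -533.)

-533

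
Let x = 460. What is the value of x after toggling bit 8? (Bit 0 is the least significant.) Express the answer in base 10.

204

x = 0111001100
bit 8 is currently 1; toggle it via x ^ (1 << 8) = x ^ 256
→ 0011001100 = 204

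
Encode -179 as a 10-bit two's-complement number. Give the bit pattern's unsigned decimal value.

845

179 in 10 bits: 0010110011
Invert: 1101001100
Add 1:  1101001101 = 845
(Check: 2^10 - 179 = 1024 - 179 = 845.)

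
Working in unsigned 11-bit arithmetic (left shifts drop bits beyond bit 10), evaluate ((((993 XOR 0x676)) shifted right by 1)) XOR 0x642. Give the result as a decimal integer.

993 = 01111100001
0x676 = 11001110110
→ XOR → 10110010111 = 1431
→ shifted right by 1 → 01011001011 = 715
0x642 = 11001000010
→ XOR → 10010001001 = 1161

1161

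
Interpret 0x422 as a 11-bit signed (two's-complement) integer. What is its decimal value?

pattern = 10000100010 (MSB is 1 ⇒ negative)
Invert: 01111011101, add 1 → 01111011110 = 990, so the value is -990.
(Equivalently: 1058 - 2^11 = 1058 - 2048 = -990.)

-990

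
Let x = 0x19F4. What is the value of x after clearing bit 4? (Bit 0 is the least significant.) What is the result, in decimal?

6628

x = 01100111110100
bit 4 is currently 1; clear it via x & ~(1 << 4) = x & ~16
→ 01100111100100 = 6628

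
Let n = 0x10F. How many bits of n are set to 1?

0x10F = 100001111
Count the 1s: 1 + 1 + 1 + 1 + 1 = 5

5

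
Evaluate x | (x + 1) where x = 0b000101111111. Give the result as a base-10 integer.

x = 101111111 = 383
x + 1 = 110000000
OR    = 111111111 = 511
(x | (x + 1) sets the lowest cleared bit.)

511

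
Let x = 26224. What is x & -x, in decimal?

16

x = 110011001110000 = 26224
-x (two's complement) = …001100110010000
AND   = 000000000010000 = 16
(x & -x isolates the lowest set bit of x.)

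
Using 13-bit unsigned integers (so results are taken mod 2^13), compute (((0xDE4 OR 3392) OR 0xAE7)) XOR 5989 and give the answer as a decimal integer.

0xDE4 = 0110111100100
3392 = 0110101000000
→ OR → 0110111100100 = 3556
0xAE7 = 0101011100111
→ OR → 0111111100111 = 4071
5989 = 1011101100101
→ XOR → 1100010000010 = 6274

6274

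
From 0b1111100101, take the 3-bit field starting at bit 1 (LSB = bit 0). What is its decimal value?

2

v = 1111100101
Shift right by 1: 111110010
Mask low 3 bits: 010 = 2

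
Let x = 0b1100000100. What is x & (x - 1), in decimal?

x = 1100000100 = 772
x - 1 = 1100000011
AND   = 1100000000 = 768
(x & (x - 1) clears the lowest set bit of x.)

768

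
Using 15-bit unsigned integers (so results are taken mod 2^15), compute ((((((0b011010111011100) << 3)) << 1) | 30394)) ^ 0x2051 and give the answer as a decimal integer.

24491

0b011010111011100 = 011010111011100
→ << 3 (mod 2^15) → 010111011100000 = 12000
→ << 1 (mod 2^15) → 101110111000000 = 24000
30394 = 111011010111010
→ | → 111111111111010 = 32762
0x2051 = 010000001010001
→ ^ → 101111110101011 = 24491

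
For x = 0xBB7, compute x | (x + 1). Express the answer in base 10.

3007

x = 101110110111 = 2999
x + 1 = 101110111000
OR    = 101110111111 = 3007
(x | (x + 1) sets the lowest cleared bit.)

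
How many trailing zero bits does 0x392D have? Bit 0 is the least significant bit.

0x392D = 11100100101101
Trailing zeros: 0, so the lowest set bit is bit 0 (value 1).

0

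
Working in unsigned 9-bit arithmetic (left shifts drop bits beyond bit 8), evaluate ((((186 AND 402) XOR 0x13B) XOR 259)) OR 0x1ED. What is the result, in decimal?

186 = 010111010
402 = 110010010
→ AND → 010010010 = 146
0x13B = 100111011
→ XOR → 110101001 = 425
259 = 100000011
→ XOR → 010101010 = 170
0x1ED = 111101101
→ OR → 111101111 = 495

495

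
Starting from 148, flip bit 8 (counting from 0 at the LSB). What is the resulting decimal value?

404

x = 010010100
bit 8 is currently 0; toggle it via x ^ (1 << 8) = x ^ 256
→ 110010100 = 404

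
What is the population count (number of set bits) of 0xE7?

6

0xE7 = 11100111
Count the 1s: 1 + 1 + 1 + 1 + 1 + 1 = 6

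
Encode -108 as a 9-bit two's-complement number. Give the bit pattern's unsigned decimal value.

108 in 9 bits: 001101100
Invert: 110010011
Add 1:  110010100 = 404
(Check: 2^9 - 108 = 512 - 108 = 404.)

404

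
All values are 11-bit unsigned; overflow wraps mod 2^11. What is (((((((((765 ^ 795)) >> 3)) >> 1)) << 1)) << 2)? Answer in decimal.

765 = 01011111101
795 = 01100011011
→ ^ → 00111100110 = 486
→ >> 3 → 00000111100 = 60
→ >> 1 → 00000011110 = 30
→ << 1 (mod 2^11) → 00000111100 = 60
→ << 2 (mod 2^11) → 00011110000 = 240

240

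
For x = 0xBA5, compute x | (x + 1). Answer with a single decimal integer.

x = 101110100101 = 2981
x + 1 = 101110100110
OR    = 101110100111 = 2983
(x | (x + 1) sets the lowest cleared bit.)

2983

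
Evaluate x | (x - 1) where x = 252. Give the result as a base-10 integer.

255

x = 11111100 = 252
x - 1 = 11111011
OR    = 11111111 = 255
(x | (x - 1) sets all bits below the lowest set bit.)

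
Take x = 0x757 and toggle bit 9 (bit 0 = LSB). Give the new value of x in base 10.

x = 011101010111
bit 9 is currently 1; toggle it via x ^ (1 << 9) = x ^ 512
→ 010101010111 = 1367

1367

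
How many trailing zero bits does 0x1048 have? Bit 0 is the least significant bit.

0x1048 = 1000001001000
Trailing zeros: 3, so the lowest set bit is bit 3 (value 8).

3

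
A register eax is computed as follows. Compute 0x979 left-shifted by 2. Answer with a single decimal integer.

0x979 = 00100101111001
shift left by 2 → 10010111100100 = 9700
(equivalently, 2425 × 2^2 = 2425 × 4)

9700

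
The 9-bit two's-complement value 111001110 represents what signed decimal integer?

-50

pattern = 111001110 (MSB is 1 ⇒ negative)
Invert: 000110001, add 1 → 000110010 = 50, so the value is -50.
(Equivalently: 462 - 2^9 = 462 - 512 = -50.)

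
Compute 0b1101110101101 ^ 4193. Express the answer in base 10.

3020

a = 1101110101101
4193 = 1000001100001
XOR → 0101111001100 = 3020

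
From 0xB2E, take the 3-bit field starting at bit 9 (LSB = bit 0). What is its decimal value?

v = 101100101110
Shift right by 9: 101
Mask low 3 bits: 101 = 5

5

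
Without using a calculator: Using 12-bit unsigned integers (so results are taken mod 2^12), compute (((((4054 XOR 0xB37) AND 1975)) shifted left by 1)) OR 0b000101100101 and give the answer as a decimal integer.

2407

4054 = 111111010110
0xB37 = 101100110111
→ XOR → 010011100001 = 1249
1975 = 011110110111
→ AND → 010010100001 = 1185
→ shifted left by 1 (mod 2^12) → 100101000010 = 2370
0b000101100101 = 000101100101
→ OR → 100101100111 = 2407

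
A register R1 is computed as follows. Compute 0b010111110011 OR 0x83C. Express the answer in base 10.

a = 010111110011
0x83C = 100000111100
 OR → 110111111111 = 3583

3583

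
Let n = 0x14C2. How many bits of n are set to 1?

5

0x14C2 = 1010011000010
Count the 1s: 1 + 1 + 1 + 1 + 1 = 5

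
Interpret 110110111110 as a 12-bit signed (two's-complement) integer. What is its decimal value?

pattern = 110110111110 (MSB is 1 ⇒ negative)
Invert: 001001000001, add 1 → 001001000010 = 578, so the value is -578.
(Equivalently: 3518 - 2^12 = 3518 - 4096 = -578.)

-578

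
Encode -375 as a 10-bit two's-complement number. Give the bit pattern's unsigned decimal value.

649

375 in 10 bits: 0101110111
Invert: 1010001000
Add 1:  1010001001 = 649
(Check: 2^10 - 375 = 1024 - 375 = 649.)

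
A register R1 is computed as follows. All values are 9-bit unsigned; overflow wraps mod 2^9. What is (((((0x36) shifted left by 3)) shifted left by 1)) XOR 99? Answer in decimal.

0x36 = 000110110
→ shifted left by 3 (mod 2^9) → 110110000 = 432
→ shifted left by 1 (mod 2^9) → 101100000 = 352
99 = 001100011
→ XOR → 100000011 = 259

259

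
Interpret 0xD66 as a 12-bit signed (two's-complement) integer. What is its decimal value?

pattern = 110101100110 (MSB is 1 ⇒ negative)
Invert: 001010011001, add 1 → 001010011010 = 666, so the value is -666.
(Equivalently: 3430 - 2^12 = 3430 - 4096 = -666.)

-666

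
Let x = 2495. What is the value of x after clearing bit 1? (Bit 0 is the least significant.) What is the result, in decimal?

2493

x = 000100110111111
bit 1 is currently 1; clear it via x & ~(1 << 1) = x & ~2
→ 000100110111101 = 2493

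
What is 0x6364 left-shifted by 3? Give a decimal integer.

203552

0x6364 = 000110001101100100
shift left by 3 → 110001101100100000 = 203552
(equivalently, 25444 × 2^3 = 25444 × 8)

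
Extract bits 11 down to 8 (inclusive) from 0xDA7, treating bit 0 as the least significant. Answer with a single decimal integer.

v = 110110100111
Shift right by 8: 1101
Mask low 4 bits: 1101 = 13

13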